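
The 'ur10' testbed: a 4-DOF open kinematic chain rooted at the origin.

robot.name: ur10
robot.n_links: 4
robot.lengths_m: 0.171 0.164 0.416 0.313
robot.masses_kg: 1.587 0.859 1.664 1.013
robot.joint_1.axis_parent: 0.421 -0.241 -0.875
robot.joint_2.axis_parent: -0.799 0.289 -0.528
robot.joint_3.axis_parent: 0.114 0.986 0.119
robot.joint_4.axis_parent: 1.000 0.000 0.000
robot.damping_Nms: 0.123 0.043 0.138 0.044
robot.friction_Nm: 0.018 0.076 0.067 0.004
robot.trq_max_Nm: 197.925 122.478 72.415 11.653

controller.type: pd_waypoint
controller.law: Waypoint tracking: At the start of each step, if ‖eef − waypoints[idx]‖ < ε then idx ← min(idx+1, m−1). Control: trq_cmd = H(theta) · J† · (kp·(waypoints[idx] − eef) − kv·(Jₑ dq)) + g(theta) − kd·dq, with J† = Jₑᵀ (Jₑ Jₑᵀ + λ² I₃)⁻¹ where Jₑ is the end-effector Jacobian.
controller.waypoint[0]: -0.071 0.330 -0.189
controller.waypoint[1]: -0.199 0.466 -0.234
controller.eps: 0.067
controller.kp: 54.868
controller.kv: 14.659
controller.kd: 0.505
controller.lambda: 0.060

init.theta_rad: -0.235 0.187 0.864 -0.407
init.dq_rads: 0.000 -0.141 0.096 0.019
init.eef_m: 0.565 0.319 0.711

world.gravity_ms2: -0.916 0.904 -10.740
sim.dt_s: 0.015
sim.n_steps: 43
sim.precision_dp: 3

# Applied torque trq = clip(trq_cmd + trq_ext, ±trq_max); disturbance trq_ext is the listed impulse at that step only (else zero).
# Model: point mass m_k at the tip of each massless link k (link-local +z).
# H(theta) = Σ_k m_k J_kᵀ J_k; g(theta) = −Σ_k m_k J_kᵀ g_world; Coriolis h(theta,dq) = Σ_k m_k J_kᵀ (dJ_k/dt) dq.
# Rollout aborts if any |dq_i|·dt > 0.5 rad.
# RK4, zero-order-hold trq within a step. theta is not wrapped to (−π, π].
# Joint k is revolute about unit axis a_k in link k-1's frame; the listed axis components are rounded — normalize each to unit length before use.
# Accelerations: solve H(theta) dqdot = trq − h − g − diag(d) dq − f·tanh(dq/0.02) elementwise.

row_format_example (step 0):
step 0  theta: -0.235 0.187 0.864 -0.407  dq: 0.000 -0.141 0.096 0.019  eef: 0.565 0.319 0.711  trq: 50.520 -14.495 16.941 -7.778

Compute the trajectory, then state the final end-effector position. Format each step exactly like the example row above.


step 1  theta: -0.226 0.173 0.877 -0.448  dq: 1.177 -1.662 1.629 -5.449  eef: 0.562 0.319 0.706  trq: 40.730 -11.452 10.909 -3.527
step 2  theta: -0.201 0.144 0.909 -0.555  dq: 2.123 -2.196 2.674 -8.682  eef: 0.554 0.319 0.693  trq: 23.864 -6.159 6.320 -1.622
step 3  theta: -0.165 0.114 0.953 -0.696  dq: 2.738 -1.937 3.284 -10.080  eef: 0.542 0.316 0.674  trq: 7.688 -1.932 2.584 -0.871
step 4  theta: -0.122 0.089 1.005 -0.849  dq: 2.975 -1.364 3.594 -10.293  eef: 0.526 0.309 0.651  trq: -3.682 0.093 -0.394 -0.499
step 5  theta: -0.077 0.073 1.060 -1.001  dq: 2.927 -0.725 3.709 -9.938  eef: 0.508 0.301 0.624  trq: -10.312 0.355 -2.725 -0.154
step 6  theta: -0.035 0.067 1.115 -1.145  dq: 2.691 -0.121 3.707 -9.376  eef: 0.489 0.291 0.595  trq: -13.579 -0.388 -4.544 0.241
step 7  theta: 0.002 0.069 1.171 -1.281  dq: 2.331 0.383 3.656 -8.759  eef: 0.470 0.282 0.565  trq: -14.760 -1.503 -5.897 0.649
step 8  theta: 0.034 0.078 1.225 -1.408  dq: 1.900 0.822 3.573 -8.160  eef: 0.450 0.274 0.535  trq: -14.676 -2.723 -6.939 1.030
step 9  theta: 0.059 0.093 1.278 -1.526  dq: 1.427 1.201 3.477 -7.595  eef: 0.431 0.266 0.504  trq: -13.856 -3.877 -7.739 1.341
step 10  theta: 0.077 0.113 1.330 -1.635  dq: 0.928 1.521 3.384 -7.057  eef: 0.412 0.260 0.473  trq: -12.617 -4.876 -8.336 1.556
step 11  theta: 0.087 0.138 1.380 -1.737  dq: 0.416 1.788 3.303 -6.539  eef: 0.393 0.254 0.443  trq: -11.133 -5.686 -8.760 1.662
step 12  theta: 0.089 0.166 1.429 -1.831  dq: -0.099 2.005 3.240 -6.033  eef: 0.375 0.251 0.414  trq: -9.494 -6.297 -9.034 1.656
step 13  theta: 0.084 0.197 1.477 -1.918  dq: -0.608 2.173 3.200 -5.532  eef: 0.358 0.248 0.385  trq: -7.745 -6.711 -9.175 1.542
step 14  theta: 0.071 0.231 1.525 -1.997  dq: -1.106 2.295 3.181 -5.032  eef: 0.341 0.247 0.358  trq: -5.891 -6.931 -9.199 1.330
step 15  theta: 0.051 0.266 1.573 -2.069  dq: -1.586 2.370 3.185 -4.529  eef: 0.325 0.247 0.332  trq: -3.937 -6.958 -9.117 1.033
step 16  theta: 0.024 0.302 1.621 -2.133  dq: -2.039 2.394 3.209 -4.021  eef: 0.309 0.248 0.306  trq: -1.895 -6.792 -8.940 0.664
step 17  theta: -0.010 0.338 1.669 -2.190  dq: -2.456 2.367 3.249 -3.510  eef: 0.294 0.250 0.282  trq: 0.210 -6.435 -8.680 0.239
step 18  theta: -0.049 0.373 1.718 -2.239  dq: -2.829 2.285 3.302 -2.994  eef: 0.279 0.254 0.258  trq: 2.332 -5.895 -8.351 -0.225
step 19  theta: -0.094 0.406 1.768 -2.280  dq: -3.146 2.148 3.361 -2.478  eef: 0.264 0.258 0.236  trq: 4.403 -5.189 -7.973 -0.711
step 20  theta: -0.143 0.437 1.819 -2.313  dq: -3.397 1.959 3.418 -1.966  eef: 0.250 0.264 0.214  trq: 6.342 -4.351 -7.570 -1.202
step 21  theta: -0.196 0.465 1.871 -2.339  dq: -3.573 1.724 3.465 -1.465  eef: 0.236 0.270 0.193  trq: 8.062 -3.426 -7.168 -1.681
step 22  theta: -0.250 0.489 1.923 -2.358  dq: -3.669 1.454 3.496 -0.983  eef: 0.222 0.277 0.173  trq: 9.489 -2.474 -6.797 -2.133
step 23  theta: -0.305 0.508 1.975 -2.369  dq: -3.685 1.163 3.504 -0.530  eef: 0.207 0.283 0.153  trq: 10.573 -1.554 -6.481 -2.544
step 24  theta: -0.360 0.524 2.028 -2.374  dq: -3.628 0.868 3.485 -0.116  eef: 0.193 0.290 0.134  trq: 11.300 -0.722 -6.237 -2.905
step 25  theta: -0.414 0.535 2.080 -2.373  dq: -3.506 0.584 3.439 0.251  eef: 0.179 0.297 0.115  trq: 11.688 -0.017 -6.073 -3.209
step 26  theta: -0.465 0.542 2.131 -2.367  dq: -3.334 0.324 3.367 0.566  eef: 0.164 0.303 0.098  trq: 11.783 0.537 -5.982 -3.456
step 27  theta: -0.514 0.545 2.181 -2.357  dq: -3.126 0.095 3.272 0.829  eef: 0.150 0.309 0.081  trq: 11.644 0.938 -5.949 -3.651
step 28  theta: -0.559 0.545 2.229 -2.343  dq: -2.900 -0.089 3.155 1.034  eef: 0.136 0.314 0.064  trq: 11.334 1.177 -5.980 -3.795
step 29  theta: -0.601 0.543 2.275 -2.326  dq: -2.668 -0.226 3.020 1.187  eef: 0.123 0.318 0.049  trq: 10.911 1.271 -6.053 -3.897
step 30  theta: -0.639 0.538 2.319 -2.307  dq: -2.432 -0.335 2.871 1.301  eef: 0.109 0.322 0.034  trq: 10.425 1.275 -6.107 -3.969
step 31  theta: -0.674 0.533 2.361 -2.287  dq: -2.201 -0.416 2.714 1.380  eef: 0.096 0.325 0.020  trq: 9.913 1.209 -6.133 -4.014
step 32  theta: -0.706 0.526 2.401 -2.266  dq: -1.980 -0.472 2.549 1.428  eef: 0.084 0.327 0.007  trq: 9.400 1.091 -6.125 -4.037
step 33  theta: -0.734 0.519 2.438 -2.245  dq: -1.772 -0.506 2.382 1.449  eef: 0.072 0.328 -0.006  trq: 8.903 0.939 -6.080 -4.043
step 34  theta: -0.759 0.511 2.472 -2.223  dq: -1.581 -0.523 2.212 1.449  eef: 0.061 0.329 -0.017  trq: 8.435 0.768 -5.996 -4.034
step 35  theta: -0.781 0.503 2.504 -2.201  dq: -1.408 -0.526 2.043 1.432  eef: 0.051 0.329 -0.028  trq: 8.000 0.590 -5.874 -4.016
step 36  theta: -0.801 0.495 2.533 -2.180  dq: -1.252 -0.519 1.876 1.402  eef: 0.041 0.329 -0.038  trq: 7.602 0.412 -5.717 -3.990
step 37  theta: -0.819 0.488 2.560 -2.159  dq: -1.115 -0.504 1.712 1.361  eef: 0.032 0.329 -0.047  trq: 7.240 0.242 -5.530 -3.959
step 38  theta: -0.835 0.480 2.585 -2.139  dq: -0.994 -0.484 1.553 1.314  eef: 0.023 0.328 -0.056  trq: 6.912 0.084 -5.317 -3.924
step 39  theta: -0.849 0.473 2.607 -2.120  dq: -0.890 -0.460 1.399 1.261  eef: 0.015 0.328 -0.064  trq: 6.618 -0.060 -5.083 -3.887
step 40  theta: -0.862 0.467 2.627 -2.101  dq: -0.800 -0.435 1.252 1.206  eef: 0.008 0.327 -0.071  trq: 6.354 -0.190 -4.835 -3.850
step 41  theta: -0.873 0.460 2.645 -2.084  dq: -0.723 -0.410 1.112 1.150  eef: 0.001 0.326 -0.078  trq: 6.117 -0.305 -4.577 -3.812
step 42  theta: -0.884 0.454 2.660 -2.067  dq: -0.658 -0.384 0.979 1.093  eef: -0.005 0.325 -0.084  trq: 5.906 -0.405 -4.314 -3.775
step 43  theta: -0.893 0.449 2.674 -2.051  dq: -0.602 -0.360 0.854 1.038  eef: -0.010 0.324 -0.090
final eef position (m): -0.010 0.324 -0.090


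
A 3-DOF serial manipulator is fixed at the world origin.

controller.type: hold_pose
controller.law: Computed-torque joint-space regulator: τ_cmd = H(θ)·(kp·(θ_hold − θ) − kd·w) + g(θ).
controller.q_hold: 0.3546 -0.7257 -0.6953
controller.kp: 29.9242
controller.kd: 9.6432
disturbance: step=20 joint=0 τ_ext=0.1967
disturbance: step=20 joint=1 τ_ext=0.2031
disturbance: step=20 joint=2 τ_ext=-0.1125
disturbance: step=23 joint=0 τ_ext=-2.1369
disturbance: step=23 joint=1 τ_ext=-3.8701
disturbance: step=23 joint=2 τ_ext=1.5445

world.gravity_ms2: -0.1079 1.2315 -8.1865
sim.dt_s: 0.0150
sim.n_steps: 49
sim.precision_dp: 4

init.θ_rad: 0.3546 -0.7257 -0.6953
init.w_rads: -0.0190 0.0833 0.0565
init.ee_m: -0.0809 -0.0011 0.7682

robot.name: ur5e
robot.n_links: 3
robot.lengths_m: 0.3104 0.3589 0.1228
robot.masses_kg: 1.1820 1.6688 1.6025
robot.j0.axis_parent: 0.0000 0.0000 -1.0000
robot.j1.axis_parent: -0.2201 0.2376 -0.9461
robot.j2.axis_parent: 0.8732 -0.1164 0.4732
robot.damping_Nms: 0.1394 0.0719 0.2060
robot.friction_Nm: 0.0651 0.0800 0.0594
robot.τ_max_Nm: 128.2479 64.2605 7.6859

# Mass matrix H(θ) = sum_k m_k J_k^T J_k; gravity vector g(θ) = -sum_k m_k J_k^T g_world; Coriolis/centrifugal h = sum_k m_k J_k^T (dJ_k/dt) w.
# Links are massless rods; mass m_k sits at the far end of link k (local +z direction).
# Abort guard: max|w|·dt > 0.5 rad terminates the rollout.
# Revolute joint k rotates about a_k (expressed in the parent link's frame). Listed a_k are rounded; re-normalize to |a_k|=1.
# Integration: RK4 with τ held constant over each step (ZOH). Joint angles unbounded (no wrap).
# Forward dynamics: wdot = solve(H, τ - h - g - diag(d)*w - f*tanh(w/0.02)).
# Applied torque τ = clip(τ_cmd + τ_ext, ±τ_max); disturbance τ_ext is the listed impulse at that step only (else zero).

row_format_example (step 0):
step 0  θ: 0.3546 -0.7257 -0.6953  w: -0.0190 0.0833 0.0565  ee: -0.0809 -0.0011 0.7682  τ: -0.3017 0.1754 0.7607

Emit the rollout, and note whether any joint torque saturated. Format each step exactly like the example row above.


step 1  θ: 0.3545 -0.7249 -0.6951  w: 0.0147 0.0359 0.0072  ee: -0.0808 -0.0010 0.7683  τ: -0.3044 0.1916 0.7630
step 2  θ: 0.3545 -0.7245 -0.6954  w: 0.0200 0.0164 0.0008  ee: -0.0807 -0.0010 0.7683  τ: -0.3023 0.2029 0.7610
step 3  θ: 0.3545 -0.7244 -0.6957  w: 0.0166 0.0085 0.0028  ee: -0.0807 -0.0009 0.7682  τ: -0.2998 0.2096 0.7590
step 4  θ: 0.3545 -0.7243 -0.6960  w: 0.0146 0.0054 0.0081  ee: -0.0807 -0.0009 0.7682  τ: -0.2982 0.2133 0.7574
step 5  θ: 0.3545 -0.7243 -0.6962  w: 0.0151 0.0042 0.0143  ee: -0.0807 -0.0009 0.7682  τ: -0.2973 0.2153 0.7564
step 6  θ: 0.3544 -0.7243 -0.6963  w: 0.0162 0.0036 0.0191  ee: -0.0807 -0.0008 0.7682  τ: -0.2968 0.2166 0.7557
step 7  θ: 0.3544 -0.7243 -0.6964  w: 0.0167 0.0032 0.0220  ee: -0.0807 -0.0008 0.7682  τ: -0.2965 0.2174 0.7552
step 8  θ: 0.3544 -0.7244 -0.6965  w: 0.0167 0.0030 0.0236  ee: -0.0807 -0.0008 0.7682  τ: -0.2963 0.2179 0.7550
step 9  θ: 0.3543 -0.7244 -0.6965  w: 0.0166 0.0029 0.0246  ee: -0.0807 -0.0008 0.7682  τ: -0.2961 0.2183 0.7548
step 10  θ: 0.3543 -0.7244 -0.6966  w: 0.0164 0.0028 0.0252  ee: -0.0807 -0.0008 0.7682  τ: -0.2959 0.2186 0.7547
step 11  θ: 0.3542 -0.7244 -0.6966  w: 0.0162 0.0027 0.0256  ee: -0.0807 -0.0008 0.7682  τ: -0.2958 0.2188 0.7546
step 12  θ: 0.3542 -0.7244 -0.6966  w: 0.0161 0.0027 0.0258  ee: -0.0807 -0.0008 0.7682  τ: -0.2957 0.2190 0.7545
step 13  θ: 0.3542 -0.7245 -0.6967  w: 0.0160 0.0027 0.0260  ee: -0.0807 -0.0008 0.7682  τ: -0.2957 0.2191 0.7545
step 14  θ: 0.3541 -0.7245 -0.6967  w: 0.0160 0.0027 0.0261  ee: -0.0807 -0.0009 0.7682  τ: -0.2956 0.2192 0.7545
step 15  θ: 0.3541 -0.7245 -0.6967  w: 0.0160 0.0027 0.0262  ee: -0.0807 -0.0009 0.7682  τ: -0.2956 0.2193 0.7545
step 16  θ: 0.3540 -0.7245 -0.6968  w: 0.0160 0.0027 0.0262  ee: -0.0807 -0.0009 0.7682  τ: -0.2955 0.2194 0.7545
step 17  θ: 0.3540 -0.7246 -0.6968  w: 0.0160 0.0027 0.0262  ee: -0.0807 -0.0009 0.7682  τ: -0.2955 0.2194 0.7545
step 18  θ: 0.3539 -0.7246 -0.6968  w: 0.0160 0.0027 0.0262  ee: -0.0807 -0.0009 0.7682  τ: -0.2955 0.2195 0.7545
step 19  θ: 0.3539 -0.7246 -0.6968  w: 0.0160 0.0027 0.0263  ee: -0.0807 -0.0009 0.7682  τ: -0.2954 0.2195 0.7545
step 20  θ: 0.3538 -0.7246 -0.6969  w: 0.0161 0.0027 0.0263  ee: -0.0807 -0.0009 0.7682  τ: -0.0987 0.4227 0.6420
step 21  θ: 0.3545 -0.7246 -0.6971  w: 0.0755 0.0113 -0.0115  ee: -0.0807 -0.0008 0.7682  τ: -0.3147 0.1908 0.7709
step 22  θ: 0.3551 -0.7244 -0.6973  w: 0.0194 0.0142 -0.0045  ee: -0.0807 -0.0007 0.7682  τ: -0.3034 0.2013 0.7642
step 23  θ: 0.3551 -0.7243 -0.6976  w: 0.0122 0.0077 -0.0013  ee: -0.0806 -0.0007 0.7682  τ: -2.4371 -3.6620 2.3063
step 24  θ: 0.3480 -0.7274 -0.6973  w: -0.8960 -0.4199 0.0819  ee: -0.0811 -0.0017 0.7681  τ: -0.0005 0.7728 0.5330
step 25  θ: 0.3369 -0.7335 -0.6961  w: -0.6007 -0.3854 0.0774  ee: -0.0819 -0.0035 0.7680  τ: -0.0570 0.7050 0.5658
step 26  θ: 0.3295 -0.7389 -0.6950  w: -0.3937 -0.3423 0.0585  ee: -0.0826 -0.0050 0.7679  τ: -0.1032 0.6425 0.5951
step 27  θ: 0.3247 -0.7437 -0.6943  w: -0.2458 -0.2952 0.0364  ee: -0.0832 -0.0061 0.7678  τ: -0.1415 0.5856 0.6209
step 28  θ: 0.3219 -0.7478 -0.6939  w: -0.1361 -0.2462 0.0225  ee: -0.0837 -0.0070 0.7677  τ: -0.1737 0.5340 0.6429
step 29  θ: 0.3205 -0.7511 -0.6936  w: -0.0526 -0.1971 0.0191  ee: -0.0841 -0.0076 0.7677  τ: -0.2008 0.4875 0.6614
step 30  θ: 0.3201 -0.7537 -0.6934  w: -0.0102 -0.1483 0.0077  ee: -0.0845 -0.0080 0.7676  τ: -0.2212 0.4457 0.6772
step 31  θ: 0.3201 -0.7555 -0.6931  w: -0.0075 -0.0939 0.0062  ee: -0.0847 -0.0083 0.7676  τ: -0.2333 0.4081 0.6884
step 32  θ: 0.3202 -0.7566 -0.6928  w: -0.0070 -0.0468 0.0044  ee: -0.0848 -0.0084 0.7676  τ: -0.2438 0.3742 0.6984
step 33  θ: 0.3203 -0.7570 -0.6925  w: -0.0018 -0.0119 0.0025  ee: -0.0849 -0.0085 0.7676  τ: -0.2529 0.3466 0.7068
step 34  θ: 0.3204 -0.7570 -0.6924  w: -0.0010 0.0044 -0.0134  ee: -0.0849 -0.0085 0.7676  τ: -0.2588 0.3300 0.7134
step 35  θ: 0.3207 -0.7568 -0.6923  w: 0.0098 0.0095 -0.0249  ee: -0.0849 -0.0085 0.7676  τ: -0.2641 0.3203 0.7182
step 36  θ: 0.3210 -0.7566 -0.6924  w: 0.0126 0.0144 -0.0296  ee: -0.0848 -0.0084 0.7676  τ: -0.2668 0.3139 0.7209
step 37  θ: 0.3213 -0.7563 -0.6926  w: 0.0115 0.0180 -0.0313  ee: -0.0848 -0.0083 0.7676  τ: -0.2680 0.3096 0.7226
step 38  θ: 0.3217 -0.7559 -0.6927  w: 0.0128 0.0197 -0.0316  ee: -0.0848 -0.0082 0.7676  τ: -0.2692 0.3066 0.7238
step 39  θ: 0.3220 -0.7556 -0.6929  w: 0.0115 0.0212 -0.0318  ee: -0.0847 -0.0081 0.7676  τ: -0.2698 0.3043 0.7247
step 40  θ: 0.3223 -0.7552 -0.6931  w: 0.0128 0.0214 -0.0317  ee: -0.0847 -0.0080 0.7676  τ: -0.2705 0.3024 0.7256
step 41  θ: 0.3227 -0.7548 -0.6932  w: 0.0114 0.0219 -0.0317  ee: -0.0846 -0.0080 0.7676  τ: -0.2708 0.3009 0.7263
step 42  θ: 0.3230 -0.7545 -0.6934  w: 0.0127 0.0215 -0.0315  ee: -0.0846 -0.0079 0.7676  τ: -0.2715 0.2995 0.7270
step 43  θ: 0.3233 -0.7541 -0.6936  w: 0.0113 0.0216 -0.0315  ee: -0.0845 -0.0078 0.7676  τ: -0.2716 0.2983 0.7275
step 44  θ: 0.3237 -0.7537 -0.6937  w: 0.0126 0.0208 -0.0312  ee: -0.0845 -0.0077 0.7676  τ: -0.2722 0.2972 0.7281
step 45  θ: 0.3240 -0.7534 -0.6939  w: 0.0112 0.0208 -0.0312  ee: -0.0844 -0.0076 0.7676  τ: -0.2723 0.2962 0.7286
step 46  θ: 0.3243 -0.7530 -0.6941  w: 0.0125 0.0200 -0.0309  ee: -0.0844 -0.0075 0.7676  τ: -0.2729 0.2952 0.7292
step 47  θ: 0.3246 -0.7527 -0.6942  w: 0.0110 0.0198 -0.0309  ee: -0.0843 -0.0074 0.7676  τ: -0.2729 0.2943 0.7296
step 48  θ: 0.3250 -0.7523 -0.6944  w: 0.0124 0.0190 -0.0306  ee: -0.0843 -0.0073 0.7676  τ: -0.2735 0.2934 0.7302
step 49  θ: 0.3253 -0.7520 -0.6945  w: 0.0109 0.0189 -0.0305  ee: -0.0843 -0.0072 0.7676
any joint saturated: no


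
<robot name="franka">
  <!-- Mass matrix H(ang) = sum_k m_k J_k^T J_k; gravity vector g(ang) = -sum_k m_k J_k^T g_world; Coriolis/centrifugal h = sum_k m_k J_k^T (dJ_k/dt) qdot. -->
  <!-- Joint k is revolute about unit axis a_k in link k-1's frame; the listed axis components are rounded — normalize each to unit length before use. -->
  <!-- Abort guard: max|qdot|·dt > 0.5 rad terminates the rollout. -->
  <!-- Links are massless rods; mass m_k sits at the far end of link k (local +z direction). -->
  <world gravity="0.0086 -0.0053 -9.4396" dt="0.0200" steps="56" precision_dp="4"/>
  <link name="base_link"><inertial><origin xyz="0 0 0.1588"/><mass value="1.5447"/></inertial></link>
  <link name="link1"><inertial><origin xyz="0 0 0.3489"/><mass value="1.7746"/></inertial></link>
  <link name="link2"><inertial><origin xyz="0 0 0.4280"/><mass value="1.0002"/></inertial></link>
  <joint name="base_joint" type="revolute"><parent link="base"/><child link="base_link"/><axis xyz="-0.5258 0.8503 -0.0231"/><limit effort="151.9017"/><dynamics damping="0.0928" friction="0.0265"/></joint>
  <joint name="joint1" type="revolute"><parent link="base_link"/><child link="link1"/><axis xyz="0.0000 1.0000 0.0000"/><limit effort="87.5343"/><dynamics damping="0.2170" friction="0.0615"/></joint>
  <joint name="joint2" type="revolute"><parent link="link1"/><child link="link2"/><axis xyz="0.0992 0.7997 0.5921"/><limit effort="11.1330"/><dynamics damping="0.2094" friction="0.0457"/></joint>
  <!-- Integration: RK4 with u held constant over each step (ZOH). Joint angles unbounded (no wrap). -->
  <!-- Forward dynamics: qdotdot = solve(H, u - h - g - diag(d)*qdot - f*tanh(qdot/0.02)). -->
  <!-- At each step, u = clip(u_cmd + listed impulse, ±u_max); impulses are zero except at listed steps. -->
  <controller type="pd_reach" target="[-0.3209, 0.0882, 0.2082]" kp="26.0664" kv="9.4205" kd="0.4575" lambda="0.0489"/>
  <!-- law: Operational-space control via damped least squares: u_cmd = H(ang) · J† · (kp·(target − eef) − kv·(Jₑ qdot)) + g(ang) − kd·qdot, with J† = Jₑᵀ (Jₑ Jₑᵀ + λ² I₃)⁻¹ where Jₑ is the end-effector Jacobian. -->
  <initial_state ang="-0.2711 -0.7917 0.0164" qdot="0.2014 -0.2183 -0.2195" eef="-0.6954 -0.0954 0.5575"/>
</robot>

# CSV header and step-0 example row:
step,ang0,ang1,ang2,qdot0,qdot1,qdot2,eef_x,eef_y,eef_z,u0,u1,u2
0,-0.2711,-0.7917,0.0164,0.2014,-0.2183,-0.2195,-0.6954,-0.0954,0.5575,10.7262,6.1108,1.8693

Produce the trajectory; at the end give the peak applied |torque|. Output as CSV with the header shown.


step,ang0,ang1,ang2,qdot0,qdot1,qdot2,eef_x,eef_y,eef_z,u0,u1,u2
1,-0.2640,-0.8026,0.0191,0.5053,-0.8622,0.4551,-0.6960,-0.0925,0.5556,10.0532,6.5904,1.7361
2,-0.2519,-0.8240,0.0314,0.7011,-1.2644,0.7682,-0.6967,-0.0880,0.5528,9.5522,6.9487,1.8330
3,-0.2366,-0.8522,0.0489,0.8347,-1.5574,0.9709,-0.6977,-0.0823,0.5489,9.1342,7.2188,1.9850
4,-0.2190,-0.8857,0.0701,0.9263,-1.7928,1.1480,-0.6990,-0.0758,0.5439,8.7704,7.4334,2.1390
5,-0.1999,-0.9235,0.0949,0.9855,-1.9916,1.3280,-0.7005,-0.0689,0.5379,8.4537,7.6203,2.2806
6,-0.1799,-0.9651,0.1234,1.0161,-2.1620,1.5187,-0.7021,-0.0617,0.5308,8.1884,7.8050,2.4086
7,-0.1595,-1.0098,0.1558,1.0189,-2.3056,1.7194,-0.7038,-0.0544,0.5227,7.9850,8.0098,2.5256
8,-0.1394,-1.0570,0.1923,0.9929,-2.4205,1.9263,-0.7055,-0.0473,0.5137,7.8562,8.2524,2.6348
9,-0.1201,-1.1063,0.2329,0.9363,-2.5033,2.1345,-0.7072,-0.0403,0.5038,7.8129,8.5441,2.7386
10,-0.1023,-1.1568,0.2777,0.8470,-2.5503,2.3391,-0.7089,-0.0337,0.4931,7.8616,8.8886,2.8380
11,-0.0865,-1.2079,0.3264,0.7235,-2.5578,2.5356,-0.7105,-0.0274,0.4816,8.0030,9.2823,2.9334
12,-0.0736,-1.2587,0.3790,0.5655,-2.5238,2.7199,-0.7119,-0.0215,0.4694,8.2325,9.7159,3.0242
13,-0.0642,-1.3085,0.4351,0.3745,-2.4479,2.8885,-0.7133,-0.0161,0.4567,8.5411,10.1765,3.1093
14,-0.0589,-1.3563,0.4943,0.1542,-2.3318,3.0377,-0.7145,-0.0111,0.4434,8.9160,10.6486,3.1881
15,-0.0582,-1.4014,0.5563,-0.0882,-2.1805,3.1633,-0.7155,-0.0065,0.4298,9.3394,11.1161,3.2600
16,-0.0624,-1.4433,0.6205,-0.3403,-2.0031,3.2602,-0.7164,-0.0022,0.4158,9.7870,11.5642,3.3254
17,-0.0718,-1.4813,0.6864,-0.5992,-1.8030,3.3314,-0.7171,0.0018,0.4017,10.2419,11.9663,3.3812
18,-0.0863,-1.5153,0.7534,-0.8553,-1.5891,3.3777,-0.7176,0.0056,0.3875,10.6777,12.3032,3.4267
19,-0.1059,-1.5449,0.8212,-1.1009,-1.3697,3.4024,-0.7179,0.0093,0.3733,11.0730,12.5610,3.4605
20,-0.1302,-1.5701,0.8892,-1.3309,-1.1518,3.4103,-0.7179,0.0127,0.3592,11.4164,12.7344,3.4816
21,-0.1589,-1.5910,0.9574,-1.5425,-0.9403,3.4069,-0.7177,0.0160,0.3452,11.7088,12.8271,3.4894
22,-0.1916,-1.6078,1.0253,-1.7343,-0.7382,3.3959,-0.7172,0.0192,0.3315,11.9611,12.8498,3.4841
23,-0.2279,-1.6207,1.0930,-1.9051,-0.5478,3.3796,-0.7163,0.0223,0.3181,12.1893,12.8167,3.4674
24,-0.2675,-1.6299,1.1603,-2.0536,-0.3704,3.3576,-0.7151,0.0252,0.3051,12.4086,12.7414,3.4410
25,-0.3097,-1.6357,1.2271,-2.1775,-0.2078,3.3285,-0.7135,0.0280,0.2925,12.6291,12.6350,3.4072
26,-0.3542,-1.6385,1.2932,-2.2748,-0.0611,3.2902,-0.7115,0.0306,0.2802,12.8532,12.5041,3.3675
27,-0.4003,-1.6385,1.3584,-2.3367,0.0616,3.2379,-0.7091,0.0331,0.2685,13.0775,12.3685,3.3242
28,-0.4472,-1.6363,1.4224,-2.3650,0.1612,3.1720,-0.7064,0.0356,0.2571,13.2910,12.2262,3.2766
29,-0.4945,-1.6323,1.4850,-2.3708,0.2480,3.0983,-0.7032,0.0380,0.2463,13.4814,12.0552,3.2218
30,-0.5417,-1.6267,1.5461,-2.3556,0.3221,3.0179,-0.6997,0.0404,0.2360,13.6412,11.8580,3.1600
31,-0.5884,-1.6197,1.6054,-2.3221,0.3850,2.9326,-0.6959,0.0428,0.2262,13.7658,11.6382,3.0909
32,-0.6342,-1.6115,1.6631,-2.2739,0.4381,2.8448,-0.6918,0.0451,0.2170,13.8542,11.3997,3.0145
33,-0.6790,-1.6024,1.7190,-2.2143,0.4835,2.7564,-0.6874,0.0475,0.2084,13.9080,11.1470,2.9308
34,-0.7225,-1.5924,1.7732,-2.1467,0.5230,2.6691,-0.6828,0.0499,0.2004,13.9307,10.8849,2.8402
35,-0.7647,-1.5816,1.8256,-2.0738,0.5583,2.5841,-0.6780,0.0523,0.1930,13.9271,10.6178,2.7434
36,-0.8053,-1.5702,1.8763,-1.9979,0.5908,2.5021,-0.6730,0.0547,0.1863,13.9022,10.3500,2.6411
37,-0.8444,-1.5582,1.9255,-1.9205,0.6218,2.4235,-0.6679,0.0571,0.1802,13.8613,10.0852,2.5343
38,-0.8819,-1.5455,1.9731,-1.8431,0.6521,2.3484,-0.6626,0.0596,0.1747,13.8090,9.8264,2.4237
39,-0.9180,-1.5323,2.0192,-1.7665,0.6826,2.2766,-0.6573,0.0620,0.1697,13.7497,9.5764,2.3102
40,-0.9524,-1.5184,2.0640,-1.6912,0.7136,2.2081,-0.6519,0.0645,0.1654,13.6872,9.3372,2.1944
41,-0.9855,-1.5039,2.1074,-1.6178,0.7458,2.1425,-0.6465,0.0669,0.1616,13.6247,9.1106,2.0768
42,-1.0170,-1.4887,2.1495,-1.5464,0.7793,2.0797,-0.6411,0.0693,0.1583,13.5651,8.8979,1.9579
43,-1.0472,-1.4728,2.1904,-1.4772,0.8145,2.0194,-0.6356,0.0716,0.1555,13.5107,8.7001,1.8381
44,-1.0760,-1.4562,2.2301,-1.4101,0.8515,1.9614,-0.6302,0.0739,0.1532,13.4635,8.5180,1.7174
45,-1.1035,-1.4389,2.2686,-1.3453,0.8905,1.9055,-0.6249,0.0761,0.1514,13.4251,8.3523,1.5961
46,-1.1297,-1.4208,2.3061,-1.2826,0.9316,1.8516,-0.6196,0.0783,0.1499,13.3970,8.2031,1.4743
47,-1.1546,-1.4018,2.3425,-1.2219,0.9750,1.7996,-0.6143,0.0803,0.1489,13.3802,8.0709,1.3518
48,-1.1784,-1.3819,2.3779,-1.1633,1.0207,1.7494,-0.6092,0.0823,0.1483,13.3756,7.9556,1.2286
49,-1.2011,-1.3611,2.4123,-1.1065,1.0688,1.7009,-0.6042,0.0842,0.1480,13.3842,7.8572,1.1047
50,-1.2226,-1.3393,2.4458,-1.0514,1.1193,1.6542,-0.5992,0.0859,0.1481,13.4063,7.7756,0.9800
51,-1.2430,-1.3164,2.4783,-0.9981,1.1724,1.6091,-0.5944,0.0875,0.1485,13.4426,7.7106,0.8542
52,-1.2624,-1.2925,2.5100,-0.9463,1.2281,1.5658,-0.5896,0.0890,0.1493,13.4932,7.6618,0.7273
53,-1.2807,-1.2674,2.5408,-0.8959,1.2864,1.5242,-0.5850,0.0904,0.1503,13.5582,7.6288,0.5991
54,-1.2981,-1.2412,2.5708,-0.8470,1.3474,1.4844,-0.5805,0.0916,0.1517,13.6378,7.6111,0.4696
55,-1.3145,-1.2136,2.6000,-0.7992,1.4110,1.4463,-0.5761,0.0927,0.1533,13.7317,7.6080,0.3385
56,-1.3300,-1.1848,2.6284,-0.7527,1.4771,1.4101,-0.5718,0.0937,0.1552,,,
# max |u| (N·m): 13.9307


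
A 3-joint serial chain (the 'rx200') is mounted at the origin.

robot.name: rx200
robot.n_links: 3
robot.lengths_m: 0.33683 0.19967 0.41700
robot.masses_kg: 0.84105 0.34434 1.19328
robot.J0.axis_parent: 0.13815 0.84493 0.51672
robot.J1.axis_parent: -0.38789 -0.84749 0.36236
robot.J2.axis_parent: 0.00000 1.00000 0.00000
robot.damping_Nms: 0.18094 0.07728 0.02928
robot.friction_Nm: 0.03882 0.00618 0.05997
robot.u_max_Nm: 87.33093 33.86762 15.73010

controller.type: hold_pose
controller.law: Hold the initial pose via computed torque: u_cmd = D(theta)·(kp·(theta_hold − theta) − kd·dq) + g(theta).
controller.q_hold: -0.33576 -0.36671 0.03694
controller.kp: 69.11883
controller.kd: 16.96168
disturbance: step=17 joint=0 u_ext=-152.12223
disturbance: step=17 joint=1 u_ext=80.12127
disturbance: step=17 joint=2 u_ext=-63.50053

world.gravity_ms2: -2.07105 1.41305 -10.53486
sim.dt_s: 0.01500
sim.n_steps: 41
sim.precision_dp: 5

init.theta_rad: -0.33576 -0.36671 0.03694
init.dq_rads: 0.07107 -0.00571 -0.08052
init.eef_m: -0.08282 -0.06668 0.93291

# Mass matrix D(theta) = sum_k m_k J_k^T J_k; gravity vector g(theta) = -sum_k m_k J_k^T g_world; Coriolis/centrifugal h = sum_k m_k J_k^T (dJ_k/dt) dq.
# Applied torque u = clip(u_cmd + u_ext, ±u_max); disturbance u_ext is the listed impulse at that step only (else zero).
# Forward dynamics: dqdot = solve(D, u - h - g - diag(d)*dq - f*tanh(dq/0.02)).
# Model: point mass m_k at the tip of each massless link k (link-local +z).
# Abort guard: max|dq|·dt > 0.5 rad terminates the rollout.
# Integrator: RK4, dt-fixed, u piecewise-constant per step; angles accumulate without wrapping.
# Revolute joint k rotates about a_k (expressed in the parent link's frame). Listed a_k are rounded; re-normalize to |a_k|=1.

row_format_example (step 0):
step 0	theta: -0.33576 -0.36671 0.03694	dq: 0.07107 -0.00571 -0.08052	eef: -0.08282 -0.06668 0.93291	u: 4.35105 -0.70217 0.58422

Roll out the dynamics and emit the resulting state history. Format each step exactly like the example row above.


step 1	theta: -0.33494 -0.36669 0.03626	dq: 0.03929 0.00734 -0.01419	eef: -0.08243 -0.06673 0.93298	u: 4.49238 -0.76355 0.61797
step 2	theta: -0.33449 -0.36656 0.03624	dq: 0.02395 0.00597 0.00020	eef: -0.08212 -0.06676 0.93302	u: 4.60639 -0.81258 0.65721
step 3	theta: -0.33420 -0.36650 0.03627	dq: 0.01484 0.00247 0.00154	eef: -0.08190 -0.06679 0.93304	u: 4.69772 -0.85284 0.69239
step 4	theta: -0.33403 -0.36647 0.03630	dq: 0.00852 0.00015 0.00146	eef: -0.08176 -0.06681 0.93305	u: 4.76988 -0.88596 0.72096
step 5	theta: -0.33394 -0.36648 0.03632	dq: 0.00417 -0.00109 0.00104	eef: -0.08167 -0.06683 0.93305	u: 4.82639 -0.91309 0.74382
step 6	theta: -0.33390 -0.36650 0.03633	dq: 0.00119 -0.00157 0.00063	eef: -0.08162 -0.06685 0.93305	u: 4.87054 -0.93525 0.76200
step 7	theta: -0.33389 -0.36653 0.03634	dq: -0.00082 -0.00160 0.00029	eef: -0.08161 -0.06686 0.93305	u: 4.90510 -0.95326 0.77644
step 8	theta: -0.33392 -0.36655 0.03634	dq: -0.00217 -0.00138 0.00005	eef: -0.08161 -0.06686 0.93305	u: 4.93221 -0.96785 0.78791
step 9	theta: -0.33396 -0.36657 0.03634	dq: -0.00306 -0.00107 -0.00012	eef: -0.08164 -0.06686 0.93304	u: 4.95353 -0.97962 0.79702
step 10	theta: -0.33401 -0.36658 0.03634	dq: -0.00362 -0.00074 -0.00023	eef: -0.08167 -0.06686 0.93304	u: 4.97033 -0.98907 0.80425
step 11	theta: -0.33406 -0.36659 0.03634	dq: -0.00395 -0.00043 -0.00031	eef: -0.08172 -0.06685 0.93304	u: 4.98358 -0.99664 0.80998
step 12	theta: -0.33412 -0.36659 0.03633	dq: -0.00413 -0.00017 -0.00035	eef: -0.08177 -0.06684 0.93303	u: 4.99403 -1.00267 0.81452
step 13	theta: -0.33419 -0.36659 0.03633	dq: -0.00419 0.00003 -0.00038	eef: -0.08182 -0.06683 0.93303	u: 5.00227 -1.00744 0.81811
step 14	theta: -0.33425 -0.36659 0.03632	dq: -0.00418 0.00018 -0.00038	eef: -0.08188 -0.06682 0.93303	u: 5.00876 -1.01119 0.82093
step 15	theta: -0.33431 -0.36659 0.03631	dq: -0.00411 0.00028 -0.00038	eef: -0.08193 -0.06681 0.93302	u: 5.01387 -1.01413 0.82314
step 16	theta: -0.33437 -0.36658 0.03631	dq: -0.00400 0.00034 -0.00036	eef: -0.08199 -0.06680 0.93302	u: 5.01787 -1.01640 0.82486
step 17	theta: -0.33443 -0.36658 0.03630	dq: -0.00387 0.00037 -0.00034	eef: -0.08204 -0.06678 0.93302	u: -87.33093 33.86762 -15.73010
step 18	theta: -0.37319 -0.34985 0.12508	dq: -5.03729 2.17112 11.45891	eef: -0.08558 -0.06398 0.92845	u: 29.29725 -10.04751 4.84222
step 19	theta: -0.43628 -0.32256 0.26707	dq: -3.44824 1.50191 7.68972	eef: -0.09199 -0.05875 0.91802	u: 24.50455 -7.91161 3.22558
step 20	theta: -0.47928 -0.30386 0.36192	dq: -2.32763 1.01379 5.08828	eef: -0.09686 -0.05473 0.90892	u: 20.61024 -6.22812 2.10593
step 21	theta: -0.50794 -0.29142 0.42393	dq: -1.51728 0.65603 3.25009	eef: -0.10041 -0.05187 0.90203	u: 17.45617 -4.92824 1.36091
step 22	theta: -0.52612 -0.28363 0.46241	dq: -0.91786 0.39007 1.91564	eef: -0.10290 -0.04997 0.89737	u: 14.90883 -3.93244 0.87587
step 23	theta: -0.53648 -0.27929 0.48361	dq: -0.46856 0.19081 0.92888	eef: -0.10452 -0.04884 0.89466	u: 12.85653 -3.17182 0.56639
step 24	theta: -0.54095 -0.27756 0.49197	dq: -0.13026 0.04149 0.19265	eef: -0.10547 -0.04832 0.89354	u: 11.20661 -2.59113 0.37387
step 25	theta: -0.54106 -0.27769 0.49099	dq: 0.11207 -0.05544 -0.31159	eef: -0.10588 -0.04824 0.89362	u: 9.89042 -2.14901 0.23140
step 26	theta: -0.53807 -0.27903 0.48363	dq: 0.28710 -0.12368 -0.67062	eef: -0.10585 -0.04845 0.89455	u: 8.84749 -1.81024 0.13633
step 27	theta: -0.53282 -0.28125 0.47165	dq: 0.41420 -0.17253 -0.93019	eef: -0.10550 -0.04888 0.89606	u: 8.01280 -1.54937 0.07798
step 28	theta: -0.52594 -0.28409 0.45636	dq: 0.50343 -0.20616 -1.11125	eef: -0.10490 -0.04946 0.89797	u: 7.34600 -1.34834 0.04474
step 29	theta: -0.51796 -0.28734 0.43883	dq: 0.56269 -0.22789 -1.23014	eef: -0.10413 -0.05015 0.90011	u: 6.81439 -1.19349 0.02876
step 30	theta: -0.50926 -0.29084 0.41988	dq: 0.59836 -0.24034 -1.29988	eef: -0.10324 -0.05089 0.90237	u: 6.39150 -1.07443 0.02480
step 31	theta: -0.50016 -0.29448 0.40018	dq: 0.61554 -0.24563 -1.33102	eef: -0.10227 -0.05167 0.90465	u: 6.05596 -0.98326 0.02930
step 32	theta: -0.49092 -0.29816 0.38024	dq: 0.61842 -0.24544 -1.33221	eef: -0.10124 -0.05247 0.90689	u: 5.79057 -0.91396 0.03984
step 33	theta: -0.48171 -0.30180 0.36044	dq: 0.61040 -0.24116 -1.31054	eef: -0.10018 -0.05325 0.90904	u: 5.58144 -0.86188 0.05475
step 34	theta: -0.47269 -0.30536 0.34111	dq: 0.59427 -0.23388 -1.27189	eef: -0.09912 -0.05403 0.91107	u: 5.41741 -0.82340 0.07283
step 35	theta: -0.46395 -0.30879 0.32244	dq: 0.57227 -0.22449 -1.22104	eef: -0.09806 -0.05477 0.91296	u: 5.28950 -0.79573 0.09320
step 36	theta: -0.45557 -0.31207 0.30459	dq: 0.54624 -0.21370 -1.16190	eef: -0.09702 -0.05548 0.91471	u: 5.19049 -0.77664 0.11519
step 37	theta: -0.44760 -0.31518 0.28767	dq: 0.51763 -0.20206 -1.09760	eef: -0.09600 -0.05616 0.91631	u: 5.11457 -0.76438 0.13826
step 38	theta: -0.44007 -0.31812 0.27174	dq: 0.48758 -0.18999 -1.03063	eef: -0.09502 -0.05681 0.91778	u: 5.05708 -0.75753 0.16198
step 39	theta: -0.43299 -0.32087 0.25681	dq: 0.45701 -0.17783 -0.96292	eef: -0.09407 -0.05741 0.91910	u: 5.01425 -0.75497 0.18601
step 40	theta: -0.42637 -0.32344 0.24290	dq: 0.42658 -0.16583 -0.89593	eef: -0.09316 -0.05798 0.92030	u: 4.98307 -0.75576 0.21006
step 41	theta: -0.42020 -0.32584 0.22997	dq: 0.39680 -0.15416 -0.83074	eef: -0.09229 -0.05851 0.92138


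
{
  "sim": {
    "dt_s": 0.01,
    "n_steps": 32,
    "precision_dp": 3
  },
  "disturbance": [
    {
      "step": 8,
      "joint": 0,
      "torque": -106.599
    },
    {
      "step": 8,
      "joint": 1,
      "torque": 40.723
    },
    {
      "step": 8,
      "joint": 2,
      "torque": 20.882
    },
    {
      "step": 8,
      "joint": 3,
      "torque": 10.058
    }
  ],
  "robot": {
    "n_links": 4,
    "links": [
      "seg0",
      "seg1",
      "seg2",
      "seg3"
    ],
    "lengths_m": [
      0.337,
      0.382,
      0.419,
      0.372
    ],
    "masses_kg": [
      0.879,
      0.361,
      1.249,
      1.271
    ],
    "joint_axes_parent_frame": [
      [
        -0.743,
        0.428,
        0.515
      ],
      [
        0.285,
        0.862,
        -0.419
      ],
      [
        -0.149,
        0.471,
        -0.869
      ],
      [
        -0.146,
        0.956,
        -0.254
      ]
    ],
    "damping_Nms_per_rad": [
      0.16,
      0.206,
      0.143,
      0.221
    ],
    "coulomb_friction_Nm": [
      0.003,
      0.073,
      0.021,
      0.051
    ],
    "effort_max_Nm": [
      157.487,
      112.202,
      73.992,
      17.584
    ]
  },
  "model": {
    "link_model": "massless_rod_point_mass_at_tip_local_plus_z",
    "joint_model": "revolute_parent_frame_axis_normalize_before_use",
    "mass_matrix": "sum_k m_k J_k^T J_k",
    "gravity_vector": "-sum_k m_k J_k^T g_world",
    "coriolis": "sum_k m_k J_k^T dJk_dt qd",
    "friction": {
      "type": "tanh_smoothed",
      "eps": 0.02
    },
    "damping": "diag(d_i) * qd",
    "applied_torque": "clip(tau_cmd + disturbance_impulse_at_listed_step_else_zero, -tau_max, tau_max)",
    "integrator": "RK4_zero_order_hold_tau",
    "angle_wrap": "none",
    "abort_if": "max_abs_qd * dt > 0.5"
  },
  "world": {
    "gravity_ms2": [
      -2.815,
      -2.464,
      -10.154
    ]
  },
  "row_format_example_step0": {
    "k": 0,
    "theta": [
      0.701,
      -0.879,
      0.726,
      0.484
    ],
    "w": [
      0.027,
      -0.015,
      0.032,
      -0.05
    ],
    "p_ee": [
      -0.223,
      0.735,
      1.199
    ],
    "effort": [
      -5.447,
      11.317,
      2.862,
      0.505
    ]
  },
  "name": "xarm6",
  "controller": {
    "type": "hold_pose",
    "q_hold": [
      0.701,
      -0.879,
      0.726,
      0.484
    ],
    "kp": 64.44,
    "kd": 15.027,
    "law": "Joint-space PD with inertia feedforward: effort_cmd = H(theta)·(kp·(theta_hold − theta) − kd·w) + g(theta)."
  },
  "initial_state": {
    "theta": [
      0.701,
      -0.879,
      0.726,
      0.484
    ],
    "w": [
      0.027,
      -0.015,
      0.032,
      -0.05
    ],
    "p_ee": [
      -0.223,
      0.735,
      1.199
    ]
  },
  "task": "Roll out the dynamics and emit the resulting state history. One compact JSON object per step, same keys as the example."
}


{"k":1,"theta":[0.701,-0.879,0.726,0.484],"w":[0.021,-0.004,-0.008,-0.024],"p_ee":[-0.223,0.735,1.199],"effort":[-5.398,11.297,2.853,0.487]}
{"k":2,"theta":[0.701,-0.879,0.726,0.483],"w":[0.018,-0.003,-0.012,-0.013],"p_ee":[-0.223,0.735,1.199],"effort":[-5.353,11.282,2.841,0.472]}
{"k":3,"theta":[0.702,-0.879,0.726,0.483],"w":[0.015,-0.003,-0.01,-0.008],"p_ee":[-0.223,0.735,1.199],"effort":[-5.312,11.269,2.831,0.461]}
{"k":4,"theta":[0.702,-0.879,0.726,0.483],"w":[0.012,-0.003,-0.008,-0.005],"p_ee":[-0.223,0.736,1.199],"effort":[-5.275,11.257,2.822,0.453]}
{"k":5,"theta":[0.702,-0.879,0.726,0.483],"w":[0.01,-0.003,-0.006,-0.003],"p_ee":[-0.223,0.736,1.199],"effort":[-5.241,11.246,2.814,0.446]}
{"k":6,"theta":[0.702,-0.879,0.726,0.483],"w":[0.008,-0.003,-0.004,-0.002],"p_ee":[-0.223,0.736,1.199],"effort":[-5.211,11.237,2.808,0.44]}
{"k":7,"theta":[0.702,-0.879,0.726,0.483],"w":[0.006,-0.002,-0.003,-0.001],"p_ee":[-0.223,0.736,1.199],"effort":[-5.184,11.229,2.802,0.436]}
{"k":8,"theta":[0.702,-0.879,0.726,0.483],"w":[0.005,-0.002,-0.002,-0.0],"p_ee":[-0.223,0.736,1.199],"effort":[-111.758,51.946,23.679,10.49]}
{"k":9,"theta":[0.697,-0.876,0.726,0.479],"w":[-0.997,0.75,0.06,-0.769],"p_ee":[-0.222,0.733,1.202],"effort":[11.278,4.942,-0.424,-1.137]}
{"k":10,"theta":[0.688,-0.869,0.726,0.472],"w":[-0.836,0.643,0.004,-0.611],"p_ee":[-0.218,0.729,1.207],"effort":[9.584,5.526,-0.101,-1.008]}
{"k":11,"theta":[0.68,-0.863,0.726,0.467],"w":[-0.695,0.537,-0.008,-0.486],"p_ee":[-0.216,0.725,1.211],"effort":[8.054,6.107,0.197,-0.879]}
{"k":12,"theta":[0.674,-0.858,0.726,0.463],"w":[-0.571,0.44,-0.006,-0.381],"p_ee":[-0.214,0.722,1.214],"effort":[6.67,6.67,0.474,-0.754]}
{"k":13,"theta":[0.669,-0.854,0.726,0.459],"w":[-0.463,0.355,-0.003,-0.292],"p_ee":[-0.212,0.719,1.217],"effort":[5.416,7.203,0.729,-0.635]}
{"k":14,"theta":[0.665,-0.851,0.726,0.457],"w":[-0.369,0.28,-0.0,-0.215],"p_ee":[-0.21,0.717,1.219],"effort":[4.279,7.702,0.963,-0.522]}
{"k":15,"theta":[0.661,-0.848,0.726,0.455],"w":[-0.287,0.215,0.002,-0.151],"p_ee":[-0.209,0.715,1.221],"effort":[3.248,8.163,1.177,-0.417]}
{"k":16,"theta":[0.659,-0.846,0.726,0.454],"w":[-0.217,0.159,0.003,-0.096],"p_ee":[-0.208,0.714,1.222],"effort":[2.314,8.584,1.372,-0.319]}
{"k":17,"theta":[0.657,-0.845,0.726,0.453],"w":[-0.155,0.11,0.004,-0.05],"p_ee":[-0.207,0.713,1.223],"effort":[1.468,8.967,1.549,-0.23]}
{"k":18,"theta":[0.656,-0.844,0.726,0.453],"w":[-0.102,0.068,0.007,-0.013],"p_ee":[-0.207,0.712,1.224],"effort":[0.703,9.311,1.709,-0.147]}
{"k":19,"theta":[0.655,-0.844,0.726,0.453],"w":[-0.057,0.031,0.017,0.008],"p_ee":[-0.206,0.712,1.224],"effort":[0.011,9.62,1.853,-0.065]}
{"k":20,"theta":[0.654,-0.843,0.726,0.453],"w":[-0.018,0.002,0.021,0.021],"p_ee":[-0.206,0.712,1.225],"effort":[-0.614,9.89,1.985,0.014]}
{"k":21,"theta":[0.654,-0.843,0.727,0.453],"w":[0.014,-0.017,0.01,0.033],"p_ee":[-0.206,0.712,1.225],"effort":[-1.176,10.118,2.102,0.087]}
{"k":22,"theta":[0.655,-0.844,0.727,0.453],"w":[0.04,-0.033,0.002,0.04],"p_ee":[-0.206,0.712,1.224],"effort":[-1.681,10.314,2.204,0.153]}
{"k":23,"theta":[0.655,-0.844,0.727,0.454],"w":[0.063,-0.047,-0.001,0.044],"p_ee":[-0.206,0.712,1.224],"effort":[-2.134,10.485,2.295,0.212]}
{"k":24,"theta":[0.656,-0.845,0.727,0.454],"w":[0.082,-0.059,-0.002,0.046],"p_ee":[-0.206,0.712,1.224],"effort":[-2.54,10.633,2.375,0.265]}
{"k":25,"theta":[0.657,-0.845,0.727,0.455],"w":[0.098,-0.069,-0.003,0.047],"p_ee":[-0.207,0.713,1.223],"effort":[-2.903,10.762,2.445,0.311]}
{"k":26,"theta":[0.658,-0.846,0.727,0.455],"w":[0.111,-0.077,-0.004,0.047],"p_ee":[-0.207,0.713,1.223],"effort":[-3.226,10.873,2.507,0.352]}
{"k":27,"theta":[0.659,-0.847,0.726,0.456],"w":[0.121,-0.083,-0.004,0.047],"p_ee":[-0.207,0.714,1.222],"effort":[-3.514,10.969,2.561,0.388]}
{"k":28,"theta":[0.66,-0.848,0.726,0.456],"w":[0.129,-0.088,-0.005,0.047],"p_ee":[-0.208,0.715,1.221],"effort":[-3.769,11.051,2.608,0.419]}
{"k":29,"theta":[0.662,-0.849,0.726,0.457],"w":[0.135,-0.091,-0.005,0.046],"p_ee":[-0.208,0.715,1.221],"effort":[-3.994,11.12,2.649,0.446]}
{"k":30,"theta":[0.663,-0.85,0.726,0.457],"w":[0.139,-0.094,-0.005,0.045],"p_ee":[-0.209,0.716,1.22],"effort":[-4.193,11.179,2.685,0.47]}
{"k":31,"theta":[0.664,-0.85,0.726,0.458],"w":[0.142,-0.095,-0.005,0.044],"p_ee":[-0.21,0.717,1.219],"effort":[-4.367,11.228,2.715,0.49]}
{"k":32,"theta":[0.666,-0.851,0.726,0.458],"w":[0.143,-0.095,-0.005,0.043],"p_ee":[-0.21,0.718,1.219]}


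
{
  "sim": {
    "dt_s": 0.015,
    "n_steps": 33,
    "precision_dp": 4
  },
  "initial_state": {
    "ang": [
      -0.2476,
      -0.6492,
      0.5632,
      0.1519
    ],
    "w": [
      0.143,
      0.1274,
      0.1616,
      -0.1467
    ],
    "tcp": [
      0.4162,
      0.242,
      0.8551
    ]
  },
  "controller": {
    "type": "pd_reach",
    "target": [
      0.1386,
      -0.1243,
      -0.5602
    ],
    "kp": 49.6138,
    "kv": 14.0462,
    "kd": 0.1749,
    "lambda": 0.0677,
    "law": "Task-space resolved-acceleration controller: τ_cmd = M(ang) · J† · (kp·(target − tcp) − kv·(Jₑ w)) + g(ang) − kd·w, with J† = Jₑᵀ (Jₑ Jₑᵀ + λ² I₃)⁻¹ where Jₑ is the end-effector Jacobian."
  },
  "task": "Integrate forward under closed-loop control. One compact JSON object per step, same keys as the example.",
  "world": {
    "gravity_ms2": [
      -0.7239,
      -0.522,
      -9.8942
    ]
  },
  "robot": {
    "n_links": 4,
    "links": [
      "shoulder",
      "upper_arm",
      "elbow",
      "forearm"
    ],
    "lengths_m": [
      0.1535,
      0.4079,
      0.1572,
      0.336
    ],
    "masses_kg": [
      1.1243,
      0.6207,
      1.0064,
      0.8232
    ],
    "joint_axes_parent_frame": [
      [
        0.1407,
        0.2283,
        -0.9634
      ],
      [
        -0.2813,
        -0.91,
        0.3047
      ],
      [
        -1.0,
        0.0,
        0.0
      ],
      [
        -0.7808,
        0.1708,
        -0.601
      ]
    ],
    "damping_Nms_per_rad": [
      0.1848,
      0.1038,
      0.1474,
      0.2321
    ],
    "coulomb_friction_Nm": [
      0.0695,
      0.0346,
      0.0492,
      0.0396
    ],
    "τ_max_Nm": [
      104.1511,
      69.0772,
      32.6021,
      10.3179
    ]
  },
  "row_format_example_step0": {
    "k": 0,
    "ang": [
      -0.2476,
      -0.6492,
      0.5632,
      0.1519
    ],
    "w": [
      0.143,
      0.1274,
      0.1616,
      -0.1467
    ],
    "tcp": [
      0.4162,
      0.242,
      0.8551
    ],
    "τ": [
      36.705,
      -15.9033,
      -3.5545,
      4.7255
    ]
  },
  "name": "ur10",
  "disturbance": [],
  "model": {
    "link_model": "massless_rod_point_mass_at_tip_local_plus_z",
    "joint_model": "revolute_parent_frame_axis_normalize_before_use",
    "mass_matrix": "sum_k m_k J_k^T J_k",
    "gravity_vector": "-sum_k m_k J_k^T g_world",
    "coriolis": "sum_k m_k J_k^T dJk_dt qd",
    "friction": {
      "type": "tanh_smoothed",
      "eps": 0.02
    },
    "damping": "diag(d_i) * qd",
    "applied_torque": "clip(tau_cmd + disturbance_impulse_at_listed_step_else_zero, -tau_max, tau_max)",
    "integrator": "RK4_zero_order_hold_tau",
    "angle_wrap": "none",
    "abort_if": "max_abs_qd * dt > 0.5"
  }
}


{"k":1,"ang":[-0.209,-0.6324,0.5926,0.1688],"w":[4.9756,2.1226,3.7346,2.2623],"tcp":[0.4156,0.241,0.8497],"\u03c4":[27.345,-8.4095,-3.2251,3.5491]}
{"k":2,"ang":[-0.1071,-0.5875,0.6652,0.2156],"w":[8.6458,3.9177,5.9412,3.7551],"tcp":[0.4161,0.2372,0.8331],"\u03c4":[14.5065,1.5878,-0.8797,3.1856]}
{"k":3,"ang":[0.0423,-0.5163,0.7619,0.2778],"w":[11.3574,5.6574,6.9917,4.2813],"tcp":[0.4187,0.2289,0.8067],"\u03c4":[1.3195,12.2324,1.6739,2.8893]}
{"k":4,"ang":[0.2267,-0.4189,0.8668,0.3431],"w":[13.37,7.4362,7.0477,4.2007],"tcp":[0.4243,0.2156,0.7722],"\u03c4":[-10.3038,22.5693,3.3693,2.2509]}
{"k":5,"ang":[0.4372,-0.2941,0.9649,0.4069],"w":[14.7753,9.2871,5.9956,4.2438],"tcp":[0.4338,0.1977,0.7322],"\u03c4":[-20.1328,32.1044,4.0545,1.1716]}
{"k":6,"ang":[0.6589,-0.1443,1.0352,0.4822],"w":[14.4918,10.5399,3.151,6.2082],"tcp":[0.4478,0.1772,0.6897],"\u03c4":[-24.6823,34.1353,3.8827,-0.3826]}
{"k":7,"ang":[0.8507,0.0084,1.0559,0.6052],"w":[10.7595,9.5807,-0.1721,10.3386],"tcp":[0.4638,0.1579,0.6464],"\u03c4":[-15.4489,16.7795,2.1025,-1.8527]}
{"k":8,"ang":[0.9807,0.1357,1.0514,0.7647],"w":[6.842,7.5232,-0.039,10.5373],"tcp":[0.4754,0.1422,0.6029],"\u03c4":[-7.4438,4.5011,0.2608,-1.7292]}
{"k":9,"ang":[1.0629,0.2352,1.0622,0.9101],"w":[4.3533,5.882,1.5924,8.6726],"tcp":[0.48,0.13,0.5591],"\u03c4":[-4.3649,0.8982,-0.6375,-1.003]}
{"k":10,"ang":[1.1163,0.3151,1.0985,1.0257],"w":[2.9018,4.8661,3.255,6.6727],"tcp":[0.4786,0.1203,0.5152],"\u03c4":[-2.6941,-0.3498,-1.158,-0.4111]}
{"k":11,"ang":[1.1535,0.3838,1.158,1.1117],"w":[2.1355,4.3474,4.6465,4.7756],"tcp":[0.4722,0.112,0.4712],"\u03c4":[-1.4094,-1.1502,-1.5874,-0.0228]}
{"k":12,"ang":[1.1829,0.4476,1.2358,1.1698],"w":[1.8221,4.1867,5.6971,2.9775],"tcp":[0.4619,0.1043,0.4277],"\u03c4":[-0.325,-1.9187,-2.011,0.2169]}
{"k":13,"ang":[1.2099,0.5108,1.3268,1.2017],"w":[1.8001,4.2728,6.39,1.2939],"tcp":[0.4486,0.0966,0.385],"\u03c4":[0.5723,-2.6811,-2.4377,0.3579]}
{"k":14,"ang":[1.238,0.5766,1.4256,1.2095],"w":[1.9499,4.5183,6.7385,-0.2226],"tcp":[0.4331,0.0885,0.3437],"\u03c4":[1.2697,-3.3563,-2.8473,0.4254]}
{"k":15,"ang":[1.269,0.6469,1.5273,1.1963],"w":[2.1835,4.8564,6.7824,-1.502],"tcp":[0.4161,0.0798,0.3041],"\u03c4":[1.7596,-3.8492,-3.2115,0.4216]}
{"k":16,"ang":[1.3038,0.7226,1.6278,1.1656],"w":[2.4532,5.2399,6.5875,-2.5483],"tcp":[0.3983,0.0705,0.2667],"\u03c4":[2.0762,-4.1661,-3.5022,0.3797]}
{"k":17,"ang":[1.3426,0.8041,1.7239,1.1211],"w":[2.7234,5.637,6.209,-3.339],"tcp":[0.3804,0.0607,0.2317],"\u03c4":[2.2219,-4.2881,-3.6909,0.3081]}
{"k":18,"ang":[1.3854,0.8917,1.8133,1.0667],"w":[2.9752,6.0305,5.6948,-3.8708],"tcp":[0.3628,0.0505,0.1991],"\u03c4":[2.1928,-4.2225,-3.7555,0.2189]}
{"k":19,"ang":[1.4318,0.985,1.8942,1.0062],"w":[3.1986,6.4128,5.0802,-4.1528],"tcp":[0.346,0.0402,0.169],"\u03c4":[1.9792,-3.9931,-3.6813,0.127]}
{"k":20,"ang":[1.4812,1.084,1.9654,0.9432],"w":[3.3888,6.7817,4.3885,-4.2],"tcp":[0.3305,0.0298,0.1413],"\u03c4":[1.5715,-3.6348,-3.4613,0.0478]}
{"k":21,"ang":[1.5332,1.1884,2.0257,0.8811],"w":[3.5434,7.1366,3.6341,-4.0302],"tcp":[0.3166,0.0196,0.1156],"\u03c4":[0.9697,-3.191,-3.096,-0.0044]}
{"k":22,"ang":[1.5872,1.298,2.0743,0.8231],"w":[3.6622,7.4758,2.8265,-3.6623],"tcp":[0.3046,0.0097,0.0918],"\u03c4":[0.1943,-2.7137,-2.5937,-0.0185]}
{"k":23,"ang":[1.6427,1.4126,2.1105,0.7719],"w":[3.7474,7.7949,1.9742,-3.1166],"tcp":[0.2945,0.0003,0.0693],"\u03c4":[-0.7034,-2.2638,-1.9696,0.0133]}
{"k":24,"ang":[1.6993,1.5317,2.1337,0.7301],"w":[3.804,8.0856,1.0876,-2.4172],"tcp":[0.2862,-0.0085,0.0477],"\u03c4":[-1.6373,-1.912,-1.2445,0.0958]}
{"k":25,"ang":[1.7566,1.6549,2.1434,0.6997],"w":[3.8403,8.3362,0.1818,-1.5931],"tcp":[0.2796,-0.0167,0.0265],"\u03c4":[-2.4911,-1.7376,-0.4429,0.232]}
{"k":26,"ang":[1.8143,1.7814,2.1395,0.6823],"w":[3.8649,8.5296,-0.7088,-0.6999],"tcp":[0.2745,-0.0242,0.0051],"\u03c4":[-3.1194,-1.8605,0.3935,0.4271]}
{"k":27,"ang":[1.8723,1.9103,2.1225,0.6787],"w":[3.8933,8.6482,-1.5713,0.2352],"tcp":[0.2702,-0.0309,-0.0168],"\u03c4":[-3.4075,-2.347,1.2574,0.682]}
{"k":28,"ang":[1.931,2.0402,2.0931,0.6888],"w":[3.937,8.6702,-2.3672,1.1412],"tcp":[0.2663,-0.0369,-0.0397],"\u03c4":[-3.2442,-3.3342,2.1296,1.0094]}
{"k":29,"ang":[1.9905,2.1696,2.0522,0.7125],"w":[4.0117,8.5785,-3.0815,2.0137],"tcp":[0.2622,-0.0421,-0.0639],"\u03c4":[-2.605,-4.858,2.9777,1.3799]}
{"k":30,"ang":[2.0514,2.2966,2.0015,0.7485],"w":[4.1213,8.3526,-3.6662,2.773],"tcp":[0.2571,-0.0465,-0.0893],"\u03c4":[-1.4816,-7.05,3.7663,1.7893]}
{"k":31,"ang":[2.1142,2.419,1.9434,0.7944],"w":[4.2489,7.9653,-4.0648,3.3128],"tcp":[0.2506,-0.0502,-0.1157],"\u03c4":[0.0746,-9.9986,4.4539,2.2312]}
{"k":32,"ang":[2.1788,2.5342,1.881,0.846],"w":[4.3363,7.3772,-4.2118,3.4857],"tcp":[0.242,-0.0531,-0.1427],"\u03c4":[1.9456,-13.6428,4.9945,2.6991]}
{"k":33,"ang":[2.2437,2.6387,1.8186,0.8963],"w":[4.2702,6.5382,-4.0457,3.1144],"tcp":[0.2312,-0.0552,-0.1697]}
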